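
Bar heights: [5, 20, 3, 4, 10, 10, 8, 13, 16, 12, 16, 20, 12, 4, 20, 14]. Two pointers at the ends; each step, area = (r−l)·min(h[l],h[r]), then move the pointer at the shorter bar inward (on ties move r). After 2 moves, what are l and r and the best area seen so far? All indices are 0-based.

l=0 r=15: min(5,14)*15=75 best=75 *, l++
l=1 r=15: min(20,14)*14=196 best=196 *, r--

l=1, r=14, best area=196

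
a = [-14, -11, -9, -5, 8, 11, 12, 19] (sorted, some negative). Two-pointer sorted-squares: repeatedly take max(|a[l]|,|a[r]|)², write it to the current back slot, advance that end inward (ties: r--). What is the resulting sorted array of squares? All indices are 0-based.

l=0 r=7: |-14|<=|19| out[7]=361, r--
l=0 r=6: |-14|>|12| out[6]=196, l++
l=1 r=6: |-11|<=|12| out[5]=144, r--
l=1 r=5: |-11|<=|11| out[4]=121, r--
l=1 r=4: |-11|>|8| out[3]=121, l++
l=2 r=4: |-9|>|8| out[2]=81, l++
l=3 r=4: |-5|<=|8| out[1]=64, r--
l=3 r=3: |-5|<=|-5| out[0]=25, r--

[25, 64, 81, 121, 121, 144, 196, 361]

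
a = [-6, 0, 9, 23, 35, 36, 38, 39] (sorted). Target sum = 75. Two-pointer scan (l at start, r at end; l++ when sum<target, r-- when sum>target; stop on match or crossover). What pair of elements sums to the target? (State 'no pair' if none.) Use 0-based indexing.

[0,7] -6+39=33 <75 → l++
[1,7] 0+39=39 <75 → l++
[2,7] 9+39=48 <75 → l++
[3,7] 23+39=62 <75 → l++
[4,7] 35+39=74 <75 → l++
[5,7] 36+39=75 → found

(36, 39)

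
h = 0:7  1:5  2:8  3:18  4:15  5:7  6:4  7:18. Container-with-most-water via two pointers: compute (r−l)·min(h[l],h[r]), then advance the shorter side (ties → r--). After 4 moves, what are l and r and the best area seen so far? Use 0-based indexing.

l=3, r=6, best area=72

[0,7] min(7,18)*7=49 best=49 * → l++
[1,7] min(5,18)*6=30 best=49 → l++
[2,7] min(8,18)*5=40 best=49 → l++
[3,7] min(18,18)*4=72 best=72 * → r--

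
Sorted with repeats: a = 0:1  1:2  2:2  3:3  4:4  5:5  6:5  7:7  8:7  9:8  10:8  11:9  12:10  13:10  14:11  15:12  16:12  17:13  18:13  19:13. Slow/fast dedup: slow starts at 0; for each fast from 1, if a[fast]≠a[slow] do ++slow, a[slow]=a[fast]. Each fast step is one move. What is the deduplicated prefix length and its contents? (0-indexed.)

length 12; prefix = [1, 2, 3, 4, 5, 7, 8, 9, 10, 11, 12, 13]

slow=0 fast=1: a[fast]=2≠a[slow]=1 write a[1]=2, slow++,fast++
slow=1 fast=2: a[fast]=2=a[slow] dup, fast++
slow=1 fast=3: a[fast]=3≠a[slow]=2 write a[2]=3, slow++,fast++
slow=2 fast=4: a[fast]=4≠a[slow]=3 write a[3]=4, slow++,fast++
slow=3 fast=5: a[fast]=5≠a[slow]=4 write a[4]=5, slow++,fast++
slow=4 fast=6: a[fast]=5=a[slow] dup, fast++
slow=4 fast=7: a[fast]=7≠a[slow]=5 write a[5]=7, slow++,fast++
slow=5 fast=8: a[fast]=7=a[slow] dup, fast++
slow=5 fast=9: a[fast]=8≠a[slow]=7 write a[6]=8, slow++,fast++
slow=6 fast=10: a[fast]=8=a[slow] dup, fast++
slow=6 fast=11: a[fast]=9≠a[slow]=8 write a[7]=9, slow++,fast++
slow=7 fast=12: a[fast]=10≠a[slow]=9 write a[8]=10, slow++,fast++
slow=8 fast=13: a[fast]=10=a[slow] dup, fast++
slow=8 fast=14: a[fast]=11≠a[slow]=10 write a[9]=11, slow++,fast++
slow=9 fast=15: a[fast]=12≠a[slow]=11 write a[10]=12, slow++,fast++
slow=10 fast=16: a[fast]=12=a[slow] dup, fast++
slow=10 fast=17: a[fast]=13≠a[slow]=12 write a[11]=13, slow++,fast++
slow=11 fast=18: a[fast]=13=a[slow] dup, fast++
slow=11 fast=19: a[fast]=13=a[slow] dup, fast++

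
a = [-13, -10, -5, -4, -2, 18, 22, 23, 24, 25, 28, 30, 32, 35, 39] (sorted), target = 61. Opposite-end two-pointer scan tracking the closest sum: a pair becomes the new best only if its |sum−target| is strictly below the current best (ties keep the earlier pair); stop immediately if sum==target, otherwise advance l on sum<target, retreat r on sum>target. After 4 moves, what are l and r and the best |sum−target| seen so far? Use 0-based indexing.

[0,14] -13+39=26 d=35 * → l++
[1,14] -10+39=29 d=32 * → l++
[2,14] -5+39=34 d=27 * → l++
[3,14] -4+39=35 d=26 * → l++

l=4, r=14, best |Δ|=26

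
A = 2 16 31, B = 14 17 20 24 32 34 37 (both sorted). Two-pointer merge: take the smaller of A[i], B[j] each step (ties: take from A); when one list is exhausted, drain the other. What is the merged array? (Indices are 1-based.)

i=1 j=1: A[i]=2<=B[j]=14 take 2, i++
i=2 j=1: A[i]=16>B[j]=14 take 14, j++
i=2 j=2: A[i]=16<=B[j]=17 take 16, i++
i=3 j=2: A[i]=31>B[j]=17 take 17, j++
i=3 j=3: A[i]=31>B[j]=20 take 20, j++
i=3 j=4: A[i]=31>B[j]=24 take 24, j++
i=3 j=5: A[i]=31<=B[j]=32 take 31, i++
i=4 j=5: A done, take B[j]=32, j++
i=4 j=6: A done, take B[j]=34, j++
i=4 j=7: A done, take B[j]=37, j++

[2, 14, 16, 17, 20, 24, 31, 32, 34, 37]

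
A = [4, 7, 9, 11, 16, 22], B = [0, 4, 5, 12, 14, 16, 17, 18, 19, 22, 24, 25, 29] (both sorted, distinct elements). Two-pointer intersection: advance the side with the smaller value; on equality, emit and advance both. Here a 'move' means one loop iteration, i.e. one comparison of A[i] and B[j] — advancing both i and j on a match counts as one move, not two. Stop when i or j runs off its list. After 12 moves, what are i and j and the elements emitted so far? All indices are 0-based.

i=5, j=9, emitted=[4, 16]

[i=0,j=0] 4>0 → j++
[i=0,j=1] 4==4 emit → i++,j++
[i=1,j=2] 7>5 → j++
[i=1,j=3] 7<12 → i++
[i=2,j=3] 9<12 → i++
[i=3,j=3] 11<12 → i++
[i=4,j=3] 16>12 → j++
[i=4,j=4] 16>14 → j++
[i=4,j=5] 16==16 emit → i++,j++
[i=5,j=6] 22>17 → j++
[i=5,j=7] 22>18 → j++
[i=5,j=8] 22>19 → j++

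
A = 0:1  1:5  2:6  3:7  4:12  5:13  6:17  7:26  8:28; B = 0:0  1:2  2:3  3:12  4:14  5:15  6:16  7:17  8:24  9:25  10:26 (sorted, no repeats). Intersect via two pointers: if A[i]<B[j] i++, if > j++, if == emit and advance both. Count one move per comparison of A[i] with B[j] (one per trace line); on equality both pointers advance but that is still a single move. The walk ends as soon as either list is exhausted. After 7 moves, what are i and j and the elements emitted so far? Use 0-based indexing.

[i=0,j=0] 1>0 → j++
[i=0,j=1] 1<2 → i++
[i=1,j=1] 5>2 → j++
[i=1,j=2] 5>3 → j++
[i=1,j=3] 5<12 → i++
[i=2,j=3] 6<12 → i++
[i=3,j=3] 7<12 → i++

i=4, j=3, emitted=[]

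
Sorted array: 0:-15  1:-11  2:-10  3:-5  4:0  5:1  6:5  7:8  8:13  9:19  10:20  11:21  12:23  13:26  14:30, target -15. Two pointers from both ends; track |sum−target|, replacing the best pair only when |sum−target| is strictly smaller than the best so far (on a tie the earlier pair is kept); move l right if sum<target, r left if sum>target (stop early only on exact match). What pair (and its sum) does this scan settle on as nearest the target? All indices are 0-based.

[0,14] -15+30=15 d=30 * → r--
[0,13] -15+26=11 d=26 * → r--
[0,12] -15+23=8 d=23 * → r--
[0,11] -15+21=6 d=21 * → r--
[0,10] -15+20=5 d=20 * → r--
[0,9] -15+19=4 d=19 * → r--
[0,8] -15+13=-2 d=13 * → r--
[0,7] -15+8=-7 d=8 * → r--
[0,6] -15+5=-10 d=5 * → r--
[0,5] -15+1=-14 d=1 * → r--
[0,4] -15+0=-15 d=0 * → stop

pair (-15, 0) with sum -15 (|Δ|=0)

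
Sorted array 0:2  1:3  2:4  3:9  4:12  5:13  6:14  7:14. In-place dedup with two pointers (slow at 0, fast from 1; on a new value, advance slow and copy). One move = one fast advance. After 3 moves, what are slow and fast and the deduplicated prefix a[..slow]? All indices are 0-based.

slow=3, fast=4, prefix=[2, 3, 4, 9]

(s=0,f=1) a[fast]=3≠a[slow]=2 write a[1]=3 → slow++,fast++
(s=1,f=2) a[fast]=4≠a[slow]=3 write a[2]=4 → slow++,fast++
(s=2,f=3) a[fast]=9≠a[slow]=4 write a[3]=9 → slow++,fast++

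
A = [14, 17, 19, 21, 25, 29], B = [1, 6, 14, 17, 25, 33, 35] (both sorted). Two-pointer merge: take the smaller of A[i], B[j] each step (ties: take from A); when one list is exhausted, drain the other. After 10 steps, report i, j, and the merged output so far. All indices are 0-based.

i=5, j=5, merged so far=[1, 6, 14, 14, 17, 17, 19, 21, 25, 25]

i=0 j=0: A[i]=14>B[j]=1 take 1, j++
i=0 j=1: A[i]=14>B[j]=6 take 6, j++
i=0 j=2: A[i]=14<=B[j]=14 take 14, i++
i=1 j=2: A[i]=17>B[j]=14 take 14, j++
i=1 j=3: A[i]=17<=B[j]=17 take 17, i++
i=2 j=3: A[i]=19>B[j]=17 take 17, j++
i=2 j=4: A[i]=19<=B[j]=25 take 19, i++
i=3 j=4: A[i]=21<=B[j]=25 take 21, i++
i=4 j=4: A[i]=25<=B[j]=25 take 25, i++
i=5 j=4: A[i]=29>B[j]=25 take 25, j++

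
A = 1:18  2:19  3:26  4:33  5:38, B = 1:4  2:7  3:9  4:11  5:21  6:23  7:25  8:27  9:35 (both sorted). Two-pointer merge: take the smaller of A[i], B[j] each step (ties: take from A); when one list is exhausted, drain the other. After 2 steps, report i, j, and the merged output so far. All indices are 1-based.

[i=1,j=1] A[i]=18>B[j]=4 take 4 → j++
[i=1,j=2] A[i]=18>B[j]=7 take 7 → j++

i=1, j=3, merged so far=[4, 7]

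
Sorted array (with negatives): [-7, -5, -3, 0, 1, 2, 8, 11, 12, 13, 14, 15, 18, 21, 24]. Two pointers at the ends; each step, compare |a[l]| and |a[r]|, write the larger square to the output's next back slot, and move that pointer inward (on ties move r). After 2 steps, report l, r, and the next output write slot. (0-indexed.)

[0,14] |-7|<=|24| out[14]=576 → r--
[0,13] |-7|<=|21| out[13]=441 → r--

l=0, r=12, next write slot=12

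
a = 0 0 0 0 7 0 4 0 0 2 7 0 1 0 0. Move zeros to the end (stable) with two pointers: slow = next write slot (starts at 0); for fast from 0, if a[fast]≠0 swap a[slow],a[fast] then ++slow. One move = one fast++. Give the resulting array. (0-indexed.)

[7, 4, 2, 7, 1, 0, 0, 0, 0, 0, 0, 0, 0, 0, 0]

(s=0,f=0) a[fast]=0 → fast++
(s=0,f=1) a[fast]=0 → fast++
(s=0,f=2) a[fast]=0 → fast++
(s=0,f=3) a[fast]=0 → fast++
(s=0,f=4) a[fast]=7≠0 swap→a[0]=7 → slow++,fast++
(s=1,f=5) a[fast]=0 → fast++
(s=1,f=6) a[fast]=4≠0 swap→a[1]=4 → slow++,fast++
(s=2,f=7) a[fast]=0 → fast++
(s=2,f=8) a[fast]=0 → fast++
(s=2,f=9) a[fast]=2≠0 swap→a[2]=2 → slow++,fast++
(s=3,f=10) a[fast]=7≠0 swap→a[3]=7 → slow++,fast++
(s=4,f=11) a[fast]=0 → fast++
(s=4,f=12) a[fast]=1≠0 swap→a[4]=1 → slow++,fast++
(s=5,f=13) a[fast]=0 → fast++
(s=5,f=14) a[fast]=0 → fast++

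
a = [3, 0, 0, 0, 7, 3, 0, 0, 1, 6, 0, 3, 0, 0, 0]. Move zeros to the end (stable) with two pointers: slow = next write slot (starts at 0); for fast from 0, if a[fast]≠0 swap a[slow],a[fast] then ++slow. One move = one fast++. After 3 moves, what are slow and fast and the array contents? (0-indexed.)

(s=0,f=0) a[fast]=3≠0 swap→a[0]=3 → slow++,fast++
(s=1,f=1) a[fast]=0 → fast++
(s=1,f=2) a[fast]=0 → fast++

slow=1, fast=3, a=[3, 0, 0, 0, 7, 3, 0, 0, 1, 6, 0, 3, 0, 0, 0]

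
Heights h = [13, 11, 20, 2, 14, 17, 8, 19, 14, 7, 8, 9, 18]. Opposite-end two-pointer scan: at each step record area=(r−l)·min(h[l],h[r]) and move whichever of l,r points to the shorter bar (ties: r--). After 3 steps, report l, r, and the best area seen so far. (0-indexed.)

[0,12] min(13,18)*12=156 best=156 * → l++
[1,12] min(11,18)*11=121 best=156 → l++
[2,12] min(20,18)*10=180 best=180 * → r--

l=2, r=11, best area=180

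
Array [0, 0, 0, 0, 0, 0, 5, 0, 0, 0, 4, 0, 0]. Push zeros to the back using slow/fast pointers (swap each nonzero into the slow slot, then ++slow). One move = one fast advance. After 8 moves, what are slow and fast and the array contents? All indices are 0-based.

slow=0 fast=0: a[fast]=0, fast++
slow=0 fast=1: a[fast]=0, fast++
slow=0 fast=2: a[fast]=0, fast++
slow=0 fast=3: a[fast]=0, fast++
slow=0 fast=4: a[fast]=0, fast++
slow=0 fast=5: a[fast]=0, fast++
slow=0 fast=6: a[fast]=5≠0 swap→a[0]=5, slow++,fast++
slow=1 fast=7: a[fast]=0, fast++

slow=1, fast=8, a=[5, 0, 0, 0, 0, 0, 0, 0, 0, 0, 4, 0, 0]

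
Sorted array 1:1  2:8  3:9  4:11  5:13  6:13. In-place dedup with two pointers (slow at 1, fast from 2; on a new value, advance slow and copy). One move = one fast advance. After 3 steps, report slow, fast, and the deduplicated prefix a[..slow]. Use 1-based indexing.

slow=4, fast=5, prefix=[1, 8, 9, 11]

(s=1,f=2) a[fast]=8≠a[slow]=1 write a[2]=8 → slow++,fast++
(s=2,f=3) a[fast]=9≠a[slow]=8 write a[3]=9 → slow++,fast++
(s=3,f=4) a[fast]=11≠a[slow]=9 write a[4]=11 → slow++,fast++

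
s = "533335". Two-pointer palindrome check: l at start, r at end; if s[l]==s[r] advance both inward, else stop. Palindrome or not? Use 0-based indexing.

[0,5] '5'=='5' → l++,r--
[1,4] '3'=='3' → l++,r--
[2,3] '3'=='3' → l++,r--

palindrome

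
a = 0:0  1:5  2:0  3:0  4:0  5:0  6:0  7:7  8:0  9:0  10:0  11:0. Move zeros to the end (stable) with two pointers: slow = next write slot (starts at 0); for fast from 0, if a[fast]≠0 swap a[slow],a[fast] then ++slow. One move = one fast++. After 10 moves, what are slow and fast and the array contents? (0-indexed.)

slow=0 fast=0: a[fast]=0, fast++
slow=0 fast=1: a[fast]=5≠0 swap→a[0]=5, slow++,fast++
slow=1 fast=2: a[fast]=0, fast++
slow=1 fast=3: a[fast]=0, fast++
slow=1 fast=4: a[fast]=0, fast++
slow=1 fast=5: a[fast]=0, fast++
slow=1 fast=6: a[fast]=0, fast++
slow=1 fast=7: a[fast]=7≠0 swap→a[1]=7, slow++,fast++
slow=2 fast=8: a[fast]=0, fast++
slow=2 fast=9: a[fast]=0, fast++

slow=2, fast=10, a=[5, 7, 0, 0, 0, 0, 0, 0, 0, 0, 0, 0]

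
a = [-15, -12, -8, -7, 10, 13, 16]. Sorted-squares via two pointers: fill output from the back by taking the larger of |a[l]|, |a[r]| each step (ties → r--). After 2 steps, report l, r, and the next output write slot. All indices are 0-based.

[0,6] |-15|<=|16| out[6]=256 → r--
[0,5] |-15|>|13| out[5]=225 → l++

l=1, r=5, next write slot=4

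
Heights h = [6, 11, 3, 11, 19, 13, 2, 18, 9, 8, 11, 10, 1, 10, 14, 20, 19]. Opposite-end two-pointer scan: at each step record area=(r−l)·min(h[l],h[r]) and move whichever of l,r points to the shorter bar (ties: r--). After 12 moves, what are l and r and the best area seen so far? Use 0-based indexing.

[0,16] min(6,19)*16=96 best=96 * → l++
[1,16] min(11,19)*15=165 best=165 * → l++
[2,16] min(3,19)*14=42 best=165 → l++
[3,16] min(11,19)*13=143 best=165 → l++
[4,16] min(19,19)*12=228 best=228 * → r--
[4,15] min(19,20)*11=209 best=228 → l++
[5,15] min(13,20)*10=130 best=228 → l++
[6,15] min(2,20)*9=18 best=228 → l++
[7,15] min(18,20)*8=144 best=228 → l++
[8,15] min(9,20)*7=63 best=228 → l++
[9,15] min(8,20)*6=48 best=228 → l++
[10,15] min(11,20)*5=55 best=228 → l++

l=11, r=15, best area=228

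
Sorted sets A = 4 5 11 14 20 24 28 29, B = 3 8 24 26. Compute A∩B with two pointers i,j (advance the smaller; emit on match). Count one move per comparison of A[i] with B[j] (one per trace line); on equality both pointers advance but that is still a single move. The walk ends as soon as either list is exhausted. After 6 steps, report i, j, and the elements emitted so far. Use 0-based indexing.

i=0 j=0: 4>3, j++
i=0 j=1: 4<8, i++
i=1 j=1: 5<8, i++
i=2 j=1: 11>8, j++
i=2 j=2: 11<24, i++
i=3 j=2: 14<24, i++

i=4, j=2, emitted=[]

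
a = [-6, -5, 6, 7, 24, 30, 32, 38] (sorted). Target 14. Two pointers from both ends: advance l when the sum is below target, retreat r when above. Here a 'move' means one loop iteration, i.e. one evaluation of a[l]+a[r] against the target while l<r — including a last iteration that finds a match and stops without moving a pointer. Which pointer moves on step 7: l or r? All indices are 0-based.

l

[0,7] -6+38=32 >14 → r--
[0,6] -6+32=26 >14 → r--
[0,5] -6+30=24 >14 → r--
[0,4] -6+24=18 >14 → r--
[0,3] -6+7=1 <14 → l++
[1,3] -5+7=2 <14 → l++
[2,3] 6+7=13 <14 → l++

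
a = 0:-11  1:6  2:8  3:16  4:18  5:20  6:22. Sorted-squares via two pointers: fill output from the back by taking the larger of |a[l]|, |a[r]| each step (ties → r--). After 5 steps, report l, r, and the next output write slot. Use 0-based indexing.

l=1, r=2, next write slot=1

l=0 r=6: |-11|<=|22| out[6]=484, r--
l=0 r=5: |-11|<=|20| out[5]=400, r--
l=0 r=4: |-11|<=|18| out[4]=324, r--
l=0 r=3: |-11|<=|16| out[3]=256, r--
l=0 r=2: |-11|>|8| out[2]=121, l++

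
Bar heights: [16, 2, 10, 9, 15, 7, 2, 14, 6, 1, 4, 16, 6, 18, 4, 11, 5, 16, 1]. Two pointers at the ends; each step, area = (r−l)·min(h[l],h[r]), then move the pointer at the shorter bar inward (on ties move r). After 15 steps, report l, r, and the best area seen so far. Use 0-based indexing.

[0,18] min(16,1)*18=18 best=18 * → r--
[0,17] min(16,16)*17=272 best=272 * → r--
[0,16] min(16,5)*16=80 best=272 → r--
[0,15] min(16,11)*15=165 best=272 → r--
[0,14] min(16,4)*14=56 best=272 → r--
[0,13] min(16,18)*13=208 best=272 → l++
[1,13] min(2,18)*12=24 best=272 → l++
[2,13] min(10,18)*11=110 best=272 → l++
[3,13] min(9,18)*10=90 best=272 → l++
[4,13] min(15,18)*9=135 best=272 → l++
[5,13] min(7,18)*8=56 best=272 → l++
[6,13] min(2,18)*7=14 best=272 → l++
[7,13] min(14,18)*6=84 best=272 → l++
[8,13] min(6,18)*5=30 best=272 → l++
[9,13] min(1,18)*4=4 best=272 → l++

l=10, r=13, best area=272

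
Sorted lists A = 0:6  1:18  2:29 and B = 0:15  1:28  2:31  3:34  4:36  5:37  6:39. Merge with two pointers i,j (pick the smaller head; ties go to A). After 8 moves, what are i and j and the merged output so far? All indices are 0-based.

[i=0,j=0] A[i]=6<=B[j]=15 take 6 → i++
[i=1,j=0] A[i]=18>B[j]=15 take 15 → j++
[i=1,j=1] A[i]=18<=B[j]=28 take 18 → i++
[i=2,j=1] A[i]=29>B[j]=28 take 28 → j++
[i=2,j=2] A[i]=29<=B[j]=31 take 29 → i++
[i=3,j=2] A done, take B[j]=31 → j++
[i=3,j=3] A done, take B[j]=34 → j++
[i=3,j=4] A done, take B[j]=36 → j++

i=3, j=5, merged so far=[6, 15, 18, 28, 29, 31, 34, 36]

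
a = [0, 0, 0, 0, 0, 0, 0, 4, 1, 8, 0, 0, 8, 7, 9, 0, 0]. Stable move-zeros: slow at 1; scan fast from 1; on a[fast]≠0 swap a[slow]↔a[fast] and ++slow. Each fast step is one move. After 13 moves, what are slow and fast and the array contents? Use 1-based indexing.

slow=5, fast=14, a=[4, 1, 8, 8, 0, 0, 0, 0, 0, 0, 0, 0, 0, 7, 9, 0, 0]

(s=1,f=1) a[fast]=0 → fast++
(s=1,f=2) a[fast]=0 → fast++
(s=1,f=3) a[fast]=0 → fast++
(s=1,f=4) a[fast]=0 → fast++
(s=1,f=5) a[fast]=0 → fast++
(s=1,f=6) a[fast]=0 → fast++
(s=1,f=7) a[fast]=0 → fast++
(s=1,f=8) a[fast]=4≠0 swap→a[1]=4 → slow++,fast++
(s=2,f=9) a[fast]=1≠0 swap→a[2]=1 → slow++,fast++
(s=3,f=10) a[fast]=8≠0 swap→a[3]=8 → slow++,fast++
(s=4,f=11) a[fast]=0 → fast++
(s=4,f=12) a[fast]=0 → fast++
(s=4,f=13) a[fast]=8≠0 swap→a[4]=8 → slow++,fast++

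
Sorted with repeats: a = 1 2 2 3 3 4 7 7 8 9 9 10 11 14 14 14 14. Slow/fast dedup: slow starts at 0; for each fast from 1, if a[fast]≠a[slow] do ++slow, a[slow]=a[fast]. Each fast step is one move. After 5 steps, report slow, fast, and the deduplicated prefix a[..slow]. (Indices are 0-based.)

slow=3, fast=6, prefix=[1, 2, 3, 4]

(s=0,f=1) a[fast]=2≠a[slow]=1 write a[1]=2 → slow++,fast++
(s=1,f=2) a[fast]=2=a[slow] dup → fast++
(s=1,f=3) a[fast]=3≠a[slow]=2 write a[2]=3 → slow++,fast++
(s=2,f=4) a[fast]=3=a[slow] dup → fast++
(s=2,f=5) a[fast]=4≠a[slow]=3 write a[3]=4 → slow++,fast++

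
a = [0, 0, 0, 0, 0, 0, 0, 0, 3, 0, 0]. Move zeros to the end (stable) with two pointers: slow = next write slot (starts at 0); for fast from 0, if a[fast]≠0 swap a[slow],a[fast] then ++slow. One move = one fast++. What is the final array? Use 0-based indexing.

(s=0,f=0) a[fast]=0 → fast++
(s=0,f=1) a[fast]=0 → fast++
(s=0,f=2) a[fast]=0 → fast++
(s=0,f=3) a[fast]=0 → fast++
(s=0,f=4) a[fast]=0 → fast++
(s=0,f=5) a[fast]=0 → fast++
(s=0,f=6) a[fast]=0 → fast++
(s=0,f=7) a[fast]=0 → fast++
(s=0,f=8) a[fast]=3≠0 swap→a[0]=3 → slow++,fast++
(s=1,f=9) a[fast]=0 → fast++
(s=1,f=10) a[fast]=0 → fast++

[3, 0, 0, 0, 0, 0, 0, 0, 0, 0, 0]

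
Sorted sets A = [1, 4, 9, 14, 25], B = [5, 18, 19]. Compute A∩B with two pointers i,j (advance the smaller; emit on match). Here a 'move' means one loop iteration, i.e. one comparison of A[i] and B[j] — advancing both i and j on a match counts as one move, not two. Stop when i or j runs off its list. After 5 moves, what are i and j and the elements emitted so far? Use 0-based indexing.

i=4, j=1, emitted=[]

[i=0,j=0] 1<5 → i++
[i=1,j=0] 4<5 → i++
[i=2,j=0] 9>5 → j++
[i=2,j=1] 9<18 → i++
[i=3,j=1] 14<18 → i++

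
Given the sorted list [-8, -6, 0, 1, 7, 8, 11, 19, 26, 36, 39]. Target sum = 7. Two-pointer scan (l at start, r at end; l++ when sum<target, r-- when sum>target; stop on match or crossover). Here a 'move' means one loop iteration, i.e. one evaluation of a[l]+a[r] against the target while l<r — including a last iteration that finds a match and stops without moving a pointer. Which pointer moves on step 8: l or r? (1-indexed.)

[1,11] -8+39=31 >7 → r--
[1,10] -8+36=28 >7 → r--
[1,9] -8+26=18 >7 → r--
[1,8] -8+19=11 >7 → r--
[1,7] -8+11=3 <7 → l++
[2,7] -6+11=5 <7 → l++
[3,7] 0+11=11 >7 → r--
[3,6] 0+8=8 >7 → r--

r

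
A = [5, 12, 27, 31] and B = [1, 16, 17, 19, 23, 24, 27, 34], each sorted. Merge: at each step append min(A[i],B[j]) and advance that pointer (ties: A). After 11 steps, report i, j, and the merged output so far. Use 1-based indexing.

[i=1,j=1] A[i]=5>B[j]=1 take 1 → j++
[i=1,j=2] A[i]=5<=B[j]=16 take 5 → i++
[i=2,j=2] A[i]=12<=B[j]=16 take 12 → i++
[i=3,j=2] A[i]=27>B[j]=16 take 16 → j++
[i=3,j=3] A[i]=27>B[j]=17 take 17 → j++
[i=3,j=4] A[i]=27>B[j]=19 take 19 → j++
[i=3,j=5] A[i]=27>B[j]=23 take 23 → j++
[i=3,j=6] A[i]=27>B[j]=24 take 24 → j++
[i=3,j=7] A[i]=27<=B[j]=27 take 27 → i++
[i=4,j=7] A[i]=31>B[j]=27 take 27 → j++
[i=4,j=8] A[i]=31<=B[j]=34 take 31 → i++

i=5, j=8, merged so far=[1, 5, 12, 16, 17, 19, 23, 24, 27, 27, 31]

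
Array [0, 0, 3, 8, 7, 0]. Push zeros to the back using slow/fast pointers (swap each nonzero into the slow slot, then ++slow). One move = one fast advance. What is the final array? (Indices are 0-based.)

[3, 8, 7, 0, 0, 0]

slow=0 fast=0: a[fast]=0, fast++
slow=0 fast=1: a[fast]=0, fast++
slow=0 fast=2: a[fast]=3≠0 swap→a[0]=3, slow++,fast++
slow=1 fast=3: a[fast]=8≠0 swap→a[1]=8, slow++,fast++
slow=2 fast=4: a[fast]=7≠0 swap→a[2]=7, slow++,fast++
slow=3 fast=5: a[fast]=0, fast++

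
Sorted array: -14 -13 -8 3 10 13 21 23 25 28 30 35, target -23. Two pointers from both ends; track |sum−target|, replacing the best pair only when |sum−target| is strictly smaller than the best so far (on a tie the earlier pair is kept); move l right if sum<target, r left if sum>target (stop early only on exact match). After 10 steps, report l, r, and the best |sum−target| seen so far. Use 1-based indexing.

l=1, r=2, best |Δ|=1

l=1 r=12: -14+35=21 d=44 *, r--
l=1 r=11: -14+30=16 d=39 *, r--
l=1 r=10: -14+28=14 d=37 *, r--
l=1 r=9: -14+25=11 d=34 *, r--
l=1 r=8: -14+23=9 d=32 *, r--
l=1 r=7: -14+21=7 d=30 *, r--
l=1 r=6: -14+13=-1 d=22 *, r--
l=1 r=5: -14+10=-4 d=19 *, r--
l=1 r=4: -14+3=-11 d=12 *, r--
l=1 r=3: -14+-8=-22 d=1 *, r--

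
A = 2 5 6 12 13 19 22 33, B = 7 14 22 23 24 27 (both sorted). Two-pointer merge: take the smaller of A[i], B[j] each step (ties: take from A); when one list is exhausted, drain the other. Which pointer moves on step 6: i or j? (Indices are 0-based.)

i

[i=0,j=0] A[i]=2<=B[j]=7 take 2 → i++
[i=1,j=0] A[i]=5<=B[j]=7 take 5 → i++
[i=2,j=0] A[i]=6<=B[j]=7 take 6 → i++
[i=3,j=0] A[i]=12>B[j]=7 take 7 → j++
[i=3,j=1] A[i]=12<=B[j]=14 take 12 → i++
[i=4,j=1] A[i]=13<=B[j]=14 take 13 → i++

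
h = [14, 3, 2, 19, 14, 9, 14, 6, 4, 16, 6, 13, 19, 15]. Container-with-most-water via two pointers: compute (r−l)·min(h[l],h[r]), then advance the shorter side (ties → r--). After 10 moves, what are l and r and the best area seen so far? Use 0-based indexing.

l=0 r=13: min(14,15)*13=182 best=182 *, l++
l=1 r=13: min(3,15)*12=36 best=182, l++
l=2 r=13: min(2,15)*11=22 best=182, l++
l=3 r=13: min(19,15)*10=150 best=182, r--
l=3 r=12: min(19,19)*9=171 best=182, r--
l=3 r=11: min(19,13)*8=104 best=182, r--
l=3 r=10: min(19,6)*7=42 best=182, r--
l=3 r=9: min(19,16)*6=96 best=182, r--
l=3 r=8: min(19,4)*5=20 best=182, r--
l=3 r=7: min(19,6)*4=24 best=182, r--

l=3, r=6, best area=182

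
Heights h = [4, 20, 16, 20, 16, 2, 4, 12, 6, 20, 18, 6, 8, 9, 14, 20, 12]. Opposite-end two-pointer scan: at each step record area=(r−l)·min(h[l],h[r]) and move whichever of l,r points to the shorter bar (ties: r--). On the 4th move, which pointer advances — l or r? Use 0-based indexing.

[0,16] min(4,12)*16=64 best=64 * → l++
[1,16] min(20,12)*15=180 best=180 * → r--
[1,15] min(20,20)*14=280 best=280 * → r--
[1,14] min(20,14)*13=182 best=280 → r--

r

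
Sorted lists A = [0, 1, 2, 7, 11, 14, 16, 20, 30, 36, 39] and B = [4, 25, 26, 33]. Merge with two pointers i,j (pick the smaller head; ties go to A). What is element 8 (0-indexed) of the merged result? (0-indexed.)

[i=0,j=0] A[i]=0<=B[j]=4 take 0 → i++
[i=1,j=0] A[i]=1<=B[j]=4 take 1 → i++
[i=2,j=0] A[i]=2<=B[j]=4 take 2 → i++
[i=3,j=0] A[i]=7>B[j]=4 take 4 → j++
[i=3,j=1] A[i]=7<=B[j]=25 take 7 → i++
[i=4,j=1] A[i]=11<=B[j]=25 take 11 → i++
[i=5,j=1] A[i]=14<=B[j]=25 take 14 → i++
[i=6,j=1] A[i]=16<=B[j]=25 take 16 → i++
[i=7,j=1] A[i]=20<=B[j]=25 take 20 → i++
[i=8,j=1] A[i]=30>B[j]=25 take 25 → j++
[i=8,j=2] A[i]=30>B[j]=26 take 26 → j++
[i=8,j=3] A[i]=30<=B[j]=33 take 30 → i++
[i=9,j=3] A[i]=36>B[j]=33 take 33 → j++
[i=9,j=4] B done, take A[i]=36 → i++
[i=10,j=4] B done, take A[i]=39 → i++

merged[8] = 20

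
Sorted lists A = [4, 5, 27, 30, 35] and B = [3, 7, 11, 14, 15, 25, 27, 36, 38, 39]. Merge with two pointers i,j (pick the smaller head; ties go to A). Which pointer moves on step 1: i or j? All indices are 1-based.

i=1 j=1: A[i]=4>B[j]=3 take 3, j++

j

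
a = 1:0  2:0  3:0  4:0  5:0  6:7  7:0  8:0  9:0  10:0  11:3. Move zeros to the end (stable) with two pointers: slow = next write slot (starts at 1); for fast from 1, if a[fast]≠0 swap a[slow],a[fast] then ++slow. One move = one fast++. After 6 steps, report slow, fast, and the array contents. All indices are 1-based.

slow=1 fast=1: a[fast]=0, fast++
slow=1 fast=2: a[fast]=0, fast++
slow=1 fast=3: a[fast]=0, fast++
slow=1 fast=4: a[fast]=0, fast++
slow=1 fast=5: a[fast]=0, fast++
slow=1 fast=6: a[fast]=7≠0 swap→a[1]=7, slow++,fast++

slow=2, fast=7, a=[7, 0, 0, 0, 0, 0, 0, 0, 0, 0, 3]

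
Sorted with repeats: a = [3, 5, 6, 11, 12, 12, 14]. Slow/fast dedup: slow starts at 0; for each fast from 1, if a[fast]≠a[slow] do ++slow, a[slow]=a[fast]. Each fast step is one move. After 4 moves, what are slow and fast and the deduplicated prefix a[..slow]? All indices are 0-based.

(s=0,f=1) a[fast]=5≠a[slow]=3 write a[1]=5 → slow++,fast++
(s=1,f=2) a[fast]=6≠a[slow]=5 write a[2]=6 → slow++,fast++
(s=2,f=3) a[fast]=11≠a[slow]=6 write a[3]=11 → slow++,fast++
(s=3,f=4) a[fast]=12≠a[slow]=11 write a[4]=12 → slow++,fast++

slow=4, fast=5, prefix=[3, 5, 6, 11, 12]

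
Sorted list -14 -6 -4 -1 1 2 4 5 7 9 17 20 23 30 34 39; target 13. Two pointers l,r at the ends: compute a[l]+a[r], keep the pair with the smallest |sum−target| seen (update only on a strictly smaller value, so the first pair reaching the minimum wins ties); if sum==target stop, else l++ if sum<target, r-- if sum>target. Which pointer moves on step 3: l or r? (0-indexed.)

l=0 r=15: -14+39=25 d=12 *, r--
l=0 r=14: -14+34=20 d=7 *, r--
l=0 r=13: -14+30=16 d=3 *, r--

r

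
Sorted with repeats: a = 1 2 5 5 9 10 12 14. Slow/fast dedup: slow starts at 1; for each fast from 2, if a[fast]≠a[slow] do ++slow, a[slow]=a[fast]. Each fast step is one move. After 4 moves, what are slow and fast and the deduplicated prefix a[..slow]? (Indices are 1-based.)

slow=4, fast=6, prefix=[1, 2, 5, 9]

slow=1 fast=2: a[fast]=2≠a[slow]=1 write a[2]=2, slow++,fast++
slow=2 fast=3: a[fast]=5≠a[slow]=2 write a[3]=5, slow++,fast++
slow=3 fast=4: a[fast]=5=a[slow] dup, fast++
slow=3 fast=5: a[fast]=9≠a[slow]=5 write a[4]=9, slow++,fast++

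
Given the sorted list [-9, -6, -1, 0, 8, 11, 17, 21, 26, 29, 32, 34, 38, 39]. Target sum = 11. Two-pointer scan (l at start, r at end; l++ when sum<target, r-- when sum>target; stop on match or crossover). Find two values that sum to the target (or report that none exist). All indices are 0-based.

[0,13] -9+39=30 >11 → r--
[0,12] -9+38=29 >11 → r--
[0,11] -9+34=25 >11 → r--
[0,10] -9+32=23 >11 → r--
[0,9] -9+29=20 >11 → r--
[0,8] -9+26=17 >11 → r--
[0,7] -9+21=12 >11 → r--
[0,6] -9+17=8 <11 → l++
[1,6] -6+17=11 → found

(-6, 17)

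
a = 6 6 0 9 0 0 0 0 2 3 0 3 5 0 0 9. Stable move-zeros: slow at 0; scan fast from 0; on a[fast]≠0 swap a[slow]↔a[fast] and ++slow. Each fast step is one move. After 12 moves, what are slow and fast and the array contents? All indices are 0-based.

slow=6, fast=12, a=[6, 6, 9, 2, 3, 3, 0, 0, 0, 0, 0, 0, 5, 0, 0, 9]

(s=0,f=0) a[fast]=6≠0 swap→a[0]=6 → slow++,fast++
(s=1,f=1) a[fast]=6≠0 swap→a[1]=6 → slow++,fast++
(s=2,f=2) a[fast]=0 → fast++
(s=2,f=3) a[fast]=9≠0 swap→a[2]=9 → slow++,fast++
(s=3,f=4) a[fast]=0 → fast++
(s=3,f=5) a[fast]=0 → fast++
(s=3,f=6) a[fast]=0 → fast++
(s=3,f=7) a[fast]=0 → fast++
(s=3,f=8) a[fast]=2≠0 swap→a[3]=2 → slow++,fast++
(s=4,f=9) a[fast]=3≠0 swap→a[4]=3 → slow++,fast++
(s=5,f=10) a[fast]=0 → fast++
(s=5,f=11) a[fast]=3≠0 swap→a[5]=3 → slow++,fast++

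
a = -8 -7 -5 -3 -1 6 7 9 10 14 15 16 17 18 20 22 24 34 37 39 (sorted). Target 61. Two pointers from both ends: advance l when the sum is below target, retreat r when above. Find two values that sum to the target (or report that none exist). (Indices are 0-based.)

(22, 39)

[0,19] -8+39=31 <61 → l++
[1,19] -7+39=32 <61 → l++
[2,19] -5+39=34 <61 → l++
[3,19] -3+39=36 <61 → l++
[4,19] -1+39=38 <61 → l++
[5,19] 6+39=45 <61 → l++
[6,19] 7+39=46 <61 → l++
[7,19] 9+39=48 <61 → l++
[8,19] 10+39=49 <61 → l++
[9,19] 14+39=53 <61 → l++
[10,19] 15+39=54 <61 → l++
[11,19] 16+39=55 <61 → l++
[12,19] 17+39=56 <61 → l++
[13,19] 18+39=57 <61 → l++
[14,19] 20+39=59 <61 → l++
[15,19] 22+39=61 → found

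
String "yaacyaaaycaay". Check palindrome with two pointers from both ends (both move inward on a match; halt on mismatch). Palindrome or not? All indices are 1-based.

palindrome

[1,13] 'y'=='y' → l++,r--
[2,12] 'a'=='a' → l++,r--
[3,11] 'a'=='a' → l++,r--
[4,10] 'c'=='c' → l++,r--
[5,9] 'y'=='y' → l++,r--
[6,8] 'a'=='a' → l++,r--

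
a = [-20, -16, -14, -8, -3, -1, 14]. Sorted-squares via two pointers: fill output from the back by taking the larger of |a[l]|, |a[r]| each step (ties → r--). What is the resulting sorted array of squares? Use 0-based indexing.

l=0 r=6: |-20|>|14| out[6]=400, l++
l=1 r=6: |-16|>|14| out[5]=256, l++
l=2 r=6: |-14|<=|14| out[4]=196, r--
l=2 r=5: |-14|>|-1| out[3]=196, l++
l=3 r=5: |-8|>|-1| out[2]=64, l++
l=4 r=5: |-3|>|-1| out[1]=9, l++
l=5 r=5: |-1|<=|-1| out[0]=1, r--

[1, 9, 64, 196, 196, 256, 400]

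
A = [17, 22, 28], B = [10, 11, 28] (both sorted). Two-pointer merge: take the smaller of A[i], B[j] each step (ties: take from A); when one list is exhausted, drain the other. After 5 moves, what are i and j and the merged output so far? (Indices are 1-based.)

i=4, j=3, merged so far=[10, 11, 17, 22, 28]

i=1 j=1: A[i]=17>B[j]=10 take 10, j++
i=1 j=2: A[i]=17>B[j]=11 take 11, j++
i=1 j=3: A[i]=17<=B[j]=28 take 17, i++
i=2 j=3: A[i]=22<=B[j]=28 take 22, i++
i=3 j=3: A[i]=28<=B[j]=28 take 28, i++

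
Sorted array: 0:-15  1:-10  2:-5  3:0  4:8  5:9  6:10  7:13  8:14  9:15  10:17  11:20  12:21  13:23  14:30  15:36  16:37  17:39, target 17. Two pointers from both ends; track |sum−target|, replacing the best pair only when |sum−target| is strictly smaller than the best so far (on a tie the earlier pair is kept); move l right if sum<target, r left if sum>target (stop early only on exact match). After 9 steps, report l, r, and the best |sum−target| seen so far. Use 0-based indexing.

l=3, r=11, best |Δ|=1

[0,17] -15+39=24 d=7 * → r--
[0,16] -15+37=22 d=5 * → r--
[0,15] -15+36=21 d=4 * → r--
[0,14] -15+30=15 d=2 * → l++
[1,14] -10+30=20 d=3 → r--
[1,13] -10+23=13 d=4 → l++
[2,13] -5+23=18 d=1 * → r--
[2,12] -5+21=16 d=1 → l++
[3,12] 0+21=21 d=4 → r--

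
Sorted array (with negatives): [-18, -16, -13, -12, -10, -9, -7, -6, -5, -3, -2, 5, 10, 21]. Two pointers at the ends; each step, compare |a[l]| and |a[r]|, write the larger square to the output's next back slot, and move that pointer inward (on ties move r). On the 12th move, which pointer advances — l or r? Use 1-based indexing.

l

l=1 r=14: |-18|<=|21| out[14]=441, r--
l=1 r=13: |-18|>|10| out[13]=324, l++
l=2 r=13: |-16|>|10| out[12]=256, l++
l=3 r=13: |-13|>|10| out[11]=169, l++
l=4 r=13: |-12|>|10| out[10]=144, l++
l=5 r=13: |-10|<=|10| out[9]=100, r--
l=5 r=12: |-10|>|5| out[8]=100, l++
l=6 r=12: |-9|>|5| out[7]=81, l++
l=7 r=12: |-7|>|5| out[6]=49, l++
l=8 r=12: |-6|>|5| out[5]=36, l++
l=9 r=12: |-5|<=|5| out[4]=25, r--
l=9 r=11: |-5|>|-2| out[3]=25, l++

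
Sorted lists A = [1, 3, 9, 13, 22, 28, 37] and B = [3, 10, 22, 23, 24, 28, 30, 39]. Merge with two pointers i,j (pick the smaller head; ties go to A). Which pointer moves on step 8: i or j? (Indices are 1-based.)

[i=1,j=1] A[i]=1<=B[j]=3 take 1 → i++
[i=2,j=1] A[i]=3<=B[j]=3 take 3 → i++
[i=3,j=1] A[i]=9>B[j]=3 take 3 → j++
[i=3,j=2] A[i]=9<=B[j]=10 take 9 → i++
[i=4,j=2] A[i]=13>B[j]=10 take 10 → j++
[i=4,j=3] A[i]=13<=B[j]=22 take 13 → i++
[i=5,j=3] A[i]=22<=B[j]=22 take 22 → i++
[i=6,j=3] A[i]=28>B[j]=22 take 22 → j++

j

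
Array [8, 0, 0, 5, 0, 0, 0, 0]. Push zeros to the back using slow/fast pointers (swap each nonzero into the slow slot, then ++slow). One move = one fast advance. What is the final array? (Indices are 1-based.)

[8, 5, 0, 0, 0, 0, 0, 0]

slow=1 fast=1: a[fast]=8≠0 swap→a[1]=8, slow++,fast++
slow=2 fast=2: a[fast]=0, fast++
slow=2 fast=3: a[fast]=0, fast++
slow=2 fast=4: a[fast]=5≠0 swap→a[2]=5, slow++,fast++
slow=3 fast=5: a[fast]=0, fast++
slow=3 fast=6: a[fast]=0, fast++
slow=3 fast=7: a[fast]=0, fast++
slow=3 fast=8: a[fast]=0, fast++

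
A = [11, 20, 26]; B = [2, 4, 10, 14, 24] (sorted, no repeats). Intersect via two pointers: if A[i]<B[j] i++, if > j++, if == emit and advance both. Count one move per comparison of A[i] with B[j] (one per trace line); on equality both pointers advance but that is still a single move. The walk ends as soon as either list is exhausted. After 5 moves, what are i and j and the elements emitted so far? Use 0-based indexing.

i=0 j=0: 11>2, j++
i=0 j=1: 11>4, j++
i=0 j=2: 11>10, j++
i=0 j=3: 11<14, i++
i=1 j=3: 20>14, j++

i=1, j=4, emitted=[]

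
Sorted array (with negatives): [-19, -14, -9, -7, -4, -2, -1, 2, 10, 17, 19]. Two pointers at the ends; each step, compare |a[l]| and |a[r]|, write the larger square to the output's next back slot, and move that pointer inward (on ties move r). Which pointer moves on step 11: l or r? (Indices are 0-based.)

l=0 r=10: |-19|<=|19| out[10]=361, r--
l=0 r=9: |-19|>|17| out[9]=361, l++
l=1 r=9: |-14|<=|17| out[8]=289, r--
l=1 r=8: |-14|>|10| out[7]=196, l++
l=2 r=8: |-9|<=|10| out[6]=100, r--
l=2 r=7: |-9|>|2| out[5]=81, l++
l=3 r=7: |-7|>|2| out[4]=49, l++
l=4 r=7: |-4|>|2| out[3]=16, l++
l=5 r=7: |-2|<=|2| out[2]=4, r--
l=5 r=6: |-2|>|-1| out[1]=4, l++
l=6 r=6: |-1|<=|-1| out[0]=1, r--

r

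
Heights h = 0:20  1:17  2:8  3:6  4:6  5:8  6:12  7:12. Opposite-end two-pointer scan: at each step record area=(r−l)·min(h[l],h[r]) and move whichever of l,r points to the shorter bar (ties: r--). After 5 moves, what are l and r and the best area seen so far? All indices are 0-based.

l=0 r=7: min(20,12)*7=84 best=84 *, r--
l=0 r=6: min(20,12)*6=72 best=84, r--
l=0 r=5: min(20,8)*5=40 best=84, r--
l=0 r=4: min(20,6)*4=24 best=84, r--
l=0 r=3: min(20,6)*3=18 best=84, r--

l=0, r=2, best area=84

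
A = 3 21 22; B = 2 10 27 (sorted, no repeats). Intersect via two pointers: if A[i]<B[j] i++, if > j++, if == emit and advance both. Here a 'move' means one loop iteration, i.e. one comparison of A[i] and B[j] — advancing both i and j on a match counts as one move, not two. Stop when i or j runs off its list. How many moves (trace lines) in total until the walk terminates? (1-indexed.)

5 moves

[i=1,j=1] 3>2 → j++
[i=1,j=2] 3<10 → i++
[i=2,j=2] 21>10 → j++
[i=2,j=3] 21<27 → i++
[i=3,j=3] 22<27 → i++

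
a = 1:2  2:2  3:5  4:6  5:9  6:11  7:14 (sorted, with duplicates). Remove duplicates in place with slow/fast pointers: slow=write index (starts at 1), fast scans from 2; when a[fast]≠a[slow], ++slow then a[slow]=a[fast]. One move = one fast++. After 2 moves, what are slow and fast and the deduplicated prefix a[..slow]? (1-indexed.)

slow=1 fast=2: a[fast]=2=a[slow] dup, fast++
slow=1 fast=3: a[fast]=5≠a[slow]=2 write a[2]=5, slow++,fast++

slow=2, fast=4, prefix=[2, 5]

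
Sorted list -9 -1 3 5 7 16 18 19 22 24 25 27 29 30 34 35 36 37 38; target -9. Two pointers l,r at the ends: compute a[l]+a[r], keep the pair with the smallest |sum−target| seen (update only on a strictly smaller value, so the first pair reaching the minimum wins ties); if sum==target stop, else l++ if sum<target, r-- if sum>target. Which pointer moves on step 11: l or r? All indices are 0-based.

r

[0,18] -9+38=29 d=38 * → r--
[0,17] -9+37=28 d=37 * → r--
[0,16] -9+36=27 d=36 * → r--
[0,15] -9+35=26 d=35 * → r--
[0,14] -9+34=25 d=34 * → r--
[0,13] -9+30=21 d=30 * → r--
[0,12] -9+29=20 d=29 * → r--
[0,11] -9+27=18 d=27 * → r--
[0,10] -9+25=16 d=25 * → r--
[0,9] -9+24=15 d=24 * → r--
[0,8] -9+22=13 d=22 * → r--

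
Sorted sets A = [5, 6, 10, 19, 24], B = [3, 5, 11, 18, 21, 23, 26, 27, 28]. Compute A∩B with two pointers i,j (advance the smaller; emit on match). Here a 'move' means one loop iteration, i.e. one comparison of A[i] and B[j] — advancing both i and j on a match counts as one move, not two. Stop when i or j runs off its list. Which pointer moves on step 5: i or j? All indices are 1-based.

i=1 j=1: 5>3, j++
i=1 j=2: 5==5 emit, i++,j++
i=2 j=3: 6<11, i++
i=3 j=3: 10<11, i++
i=4 j=3: 19>11, j++

j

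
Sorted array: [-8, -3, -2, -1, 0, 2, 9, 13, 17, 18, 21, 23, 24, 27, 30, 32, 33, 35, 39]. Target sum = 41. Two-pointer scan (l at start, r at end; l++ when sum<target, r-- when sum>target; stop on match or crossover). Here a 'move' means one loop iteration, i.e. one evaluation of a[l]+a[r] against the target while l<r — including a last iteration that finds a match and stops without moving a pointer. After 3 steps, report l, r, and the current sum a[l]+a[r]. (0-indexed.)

l=3, r=18, sum=38

[0,18] -8+39=31 <41 → l++
[1,18] -3+39=36 <41 → l++
[2,18] -2+39=37 <41 → l++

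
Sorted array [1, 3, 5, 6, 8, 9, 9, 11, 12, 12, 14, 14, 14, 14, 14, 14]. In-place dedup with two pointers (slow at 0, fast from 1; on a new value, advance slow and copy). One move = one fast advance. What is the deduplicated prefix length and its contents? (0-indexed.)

(s=0,f=1) a[fast]=3≠a[slow]=1 write a[1]=3 → slow++,fast++
(s=1,f=2) a[fast]=5≠a[slow]=3 write a[2]=5 → slow++,fast++
(s=2,f=3) a[fast]=6≠a[slow]=5 write a[3]=6 → slow++,fast++
(s=3,f=4) a[fast]=8≠a[slow]=6 write a[4]=8 → slow++,fast++
(s=4,f=5) a[fast]=9≠a[slow]=8 write a[5]=9 → slow++,fast++
(s=5,f=6) a[fast]=9=a[slow] dup → fast++
(s=5,f=7) a[fast]=11≠a[slow]=9 write a[6]=11 → slow++,fast++
(s=6,f=8) a[fast]=12≠a[slow]=11 write a[7]=12 → slow++,fast++
(s=7,f=9) a[fast]=12=a[slow] dup → fast++
(s=7,f=10) a[fast]=14≠a[slow]=12 write a[8]=14 → slow++,fast++
(s=8,f=11) a[fast]=14=a[slow] dup → fast++
(s=8,f=12) a[fast]=14=a[slow] dup → fast++
(s=8,f=13) a[fast]=14=a[slow] dup → fast++
(s=8,f=14) a[fast]=14=a[slow] dup → fast++
(s=8,f=15) a[fast]=14=a[slow] dup → fast++

length 9; prefix = [1, 3, 5, 6, 8, 9, 11, 12, 14]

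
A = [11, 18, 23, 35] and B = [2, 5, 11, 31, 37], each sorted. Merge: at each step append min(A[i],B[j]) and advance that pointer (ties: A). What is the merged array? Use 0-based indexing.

[i=0,j=0] A[i]=11>B[j]=2 take 2 → j++
[i=0,j=1] A[i]=11>B[j]=5 take 5 → j++
[i=0,j=2] A[i]=11<=B[j]=11 take 11 → i++
[i=1,j=2] A[i]=18>B[j]=11 take 11 → j++
[i=1,j=3] A[i]=18<=B[j]=31 take 18 → i++
[i=2,j=3] A[i]=23<=B[j]=31 take 23 → i++
[i=3,j=3] A[i]=35>B[j]=31 take 31 → j++
[i=3,j=4] A[i]=35<=B[j]=37 take 35 → i++
[i=4,j=4] A done, take B[j]=37 → j++

[2, 5, 11, 11, 18, 23, 31, 35, 37]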